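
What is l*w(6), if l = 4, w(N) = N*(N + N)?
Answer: 288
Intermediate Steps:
w(N) = 2*N² (w(N) = N*(2*N) = 2*N²)
l*w(6) = 4*(2*6²) = 4*(2*36) = 4*72 = 288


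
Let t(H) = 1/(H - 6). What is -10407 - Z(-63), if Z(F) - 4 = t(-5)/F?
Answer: -7214824/693 ≈ -10411.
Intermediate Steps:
t(H) = 1/(-6 + H)
Z(F) = 4 - 1/(11*F) (Z(F) = 4 + 1/((-6 - 5)*F) = 4 + 1/((-11)*F) = 4 - 1/(11*F))
-10407 - Z(-63) = -10407 - (4 - 1/11/(-63)) = -10407 - (4 - 1/11*(-1/63)) = -10407 - (4 + 1/693) = -10407 - 1*2773/693 = -10407 - 2773/693 = -7214824/693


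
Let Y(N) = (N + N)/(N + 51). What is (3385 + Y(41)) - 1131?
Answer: 103725/46 ≈ 2254.9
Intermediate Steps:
Y(N) = 2*N/(51 + N) (Y(N) = (2*N)/(51 + N) = 2*N/(51 + N))
(3385 + Y(41)) - 1131 = (3385 + 2*41/(51 + 41)) - 1131 = (3385 + 2*41/92) - 1131 = (3385 + 2*41*(1/92)) - 1131 = (3385 + 41/46) - 1131 = 155751/46 - 1131 = 103725/46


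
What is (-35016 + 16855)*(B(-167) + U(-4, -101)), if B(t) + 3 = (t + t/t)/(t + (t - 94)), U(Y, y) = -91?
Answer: 363819313/214 ≈ 1.7001e+6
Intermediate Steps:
B(t) = -3 + (1 + t)/(-94 + 2*t) (B(t) = -3 + (t + t/t)/(t + (t - 94)) = -3 + (t + 1)/(t + (-94 + t)) = -3 + (1 + t)/(-94 + 2*t))
(-35016 + 16855)*(B(-167) + U(-4, -101)) = (-35016 + 16855)*((283 - 5*(-167))/(2*(-47 - 167)) - 91) = -18161*((½)*(283 + 835)/(-214) - 91) = -18161*((½)*(-1/214)*1118 - 91) = -18161*(-559/214 - 91) = -18161*(-20033/214) = 363819313/214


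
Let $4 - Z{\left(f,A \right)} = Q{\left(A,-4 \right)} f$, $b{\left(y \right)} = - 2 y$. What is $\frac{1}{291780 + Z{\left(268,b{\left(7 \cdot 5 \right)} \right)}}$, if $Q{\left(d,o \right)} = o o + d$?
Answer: $\frac{1}{306256} \approx 3.2652 \cdot 10^{-6}$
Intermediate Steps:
$Q{\left(d,o \right)} = d + o^{2}$ ($Q{\left(d,o \right)} = o^{2} + d = d + o^{2}$)
$Z{\left(f,A \right)} = 4 - f \left(16 + A\right)$ ($Z{\left(f,A \right)} = 4 - \left(A + \left(-4\right)^{2}\right) f = 4 - \left(A + 16\right) f = 4 - \left(16 + A\right) f = 4 - f \left(16 + A\right)$)
$\frac{1}{291780 + Z{\left(268,b{\left(7 \cdot 5 \right)} \right)}} = \frac{1}{291780 - \left(-4 + 268 \left(16 - 2 \cdot 7 \cdot 5\right)\right)} = \frac{1}{291780 - \left(-4 + 268 \left(16 - 70\right)\right)} = \frac{1}{291780 - \left(-4 + 268 \left(-54\right)\right)} = \frac{1}{291780 + \left(4 + 14472\right)} = \frac{1}{291780 + 14476} = \frac{1}{306256}$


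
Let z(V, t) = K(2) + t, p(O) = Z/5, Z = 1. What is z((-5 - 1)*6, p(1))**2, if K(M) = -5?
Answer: 576/25 ≈ 23.040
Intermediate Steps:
p(O) = 1/5
z(V, t) = -5 + t
z((-5 - 1)*6, p(1))**2 = (-5 + 1/5)**2 = (-24/5)**2 = 576/25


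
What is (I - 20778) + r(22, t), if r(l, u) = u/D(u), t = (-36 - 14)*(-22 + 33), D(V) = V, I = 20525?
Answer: -252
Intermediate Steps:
t = -550 (t = -50*11 = -550)
r(l, u) = 1 (r(l, u) = u/u = 1)
(I - 20778) + r(22, t) = (20525 - 20778) + 1 = -253 + 1 = -252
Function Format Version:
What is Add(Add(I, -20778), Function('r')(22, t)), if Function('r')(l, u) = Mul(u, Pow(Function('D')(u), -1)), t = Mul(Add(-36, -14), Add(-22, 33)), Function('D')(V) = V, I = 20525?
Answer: -252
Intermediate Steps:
t = -550 (t = Mul(-50, 11) = -550)
Function('r')(l, u) = 1 (Function('r')(l, u) = Mul(u, Pow(u, -1)) = 1)
Add(Add(I, -20778), Function('r')(22, t)) = Add(Add(20525, -20778), 1) = Add(-253, 1) = -252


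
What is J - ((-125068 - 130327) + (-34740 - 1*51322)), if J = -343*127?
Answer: 297896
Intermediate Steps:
J = -43561
J - ((-125068 - 130327) + (-34740 - 1*51322)) = -43561 - ((-125068 - 130327) + (-34740 - 1*51322)) = -43561 - (-255395 + (-34740 - 51322)) = -43561 - (-255395 - 86062) = -43561 - 1*(-341457) = -43561 + 341457 = 297896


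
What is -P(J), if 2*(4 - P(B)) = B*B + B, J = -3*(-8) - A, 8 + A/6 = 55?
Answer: 33149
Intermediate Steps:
A = 282 (A = -48 + 6*55 = -48 + 330 = 282)
J = -258 (J = -3*(-8) - 1*282 = 24 - 282 = -258)
P(B) = 4 - B/2 - B²/2 (P(B) = 4 - (B*B + B)/2 = 4 - (B² + B)/2 = 4 - (B + B²)/2 = 4 + (-B/2 - B²/2) = 4 - B/2 - B²/2)
-P(J) = -(4 - ½*(-258) - ½*(-258)²) = -(4 + 129 - ½*66564) = -(4 + 129 - 33282) = -1*(-33149) = 33149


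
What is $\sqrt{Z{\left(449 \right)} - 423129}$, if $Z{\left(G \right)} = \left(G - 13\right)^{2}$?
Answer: $i \sqrt{233033} \approx 482.73 i$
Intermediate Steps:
$Z{\left(G \right)} = \left(-13 + G\right)^{2}$
$\sqrt{Z{\left(449 \right)} - 423129} = \sqrt{\left(-13 + 449\right)^{2} - 423129} = \sqrt{436^{2} - 423129} = \sqrt{190096 - 423129} = \sqrt{-233033} = i \sqrt{233033}$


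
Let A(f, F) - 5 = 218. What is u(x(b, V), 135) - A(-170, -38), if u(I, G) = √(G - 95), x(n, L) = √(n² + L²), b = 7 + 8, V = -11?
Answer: -223 + 2*√10 ≈ -216.68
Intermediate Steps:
A(f, F) = 223 (A(f, F) = 5 + 218 = 223)
b = 15
x(n, L) = √(L² + n²)
u(I, G) = √(-95 + G)
u(x(b, V), 135) - A(-170, -38) = √(-95 + 135) - 1*223 = √40 - 223 = 2*√10 - 223 = -223 + 2*√10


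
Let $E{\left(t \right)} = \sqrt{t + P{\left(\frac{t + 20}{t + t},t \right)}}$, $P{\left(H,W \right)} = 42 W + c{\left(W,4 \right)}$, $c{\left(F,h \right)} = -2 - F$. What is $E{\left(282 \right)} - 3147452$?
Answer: $-3147452 + \sqrt{11842} \approx -3.1473 \cdot 10^{6}$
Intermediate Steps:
$P{\left(H,W \right)} = -2 + 41 W$ ($P{\left(H,W \right)} = 42 W - \left(2 + W\right) = -2 + 41 W$)
$E{\left(t \right)} = \sqrt{-2 + 42 t}$ ($E{\left(t \right)} = \sqrt{t + \left(-2 + 41 t\right)} = \sqrt{-2 + 42 t}$)
$E{\left(282 \right)} - 3147452 = \sqrt{-2 + 42 \cdot 282} - 3147452 = \sqrt{-2 + 11844} - 3147452 = \sqrt{11842} - 3147452 = -3147452 + \sqrt{11842}$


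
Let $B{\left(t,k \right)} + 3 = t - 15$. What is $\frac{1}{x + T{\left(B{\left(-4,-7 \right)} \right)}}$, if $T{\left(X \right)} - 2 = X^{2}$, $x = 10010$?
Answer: $\frac{1}{10496} \approx 9.5274 \cdot 10^{-5}$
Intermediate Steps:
$B{\left(t,k \right)} = -18 + t$ ($B{\left(t,k \right)} = -3 + \left(t - 15\right) = -3 + \left(-15 + t\right) = -18 + t$)
$T{\left(X \right)} = 2 + X^{2}$
$\frac{1}{x + T{\left(B{\left(-4,-7 \right)} \right)}} = \frac{1}{10010 + \left(2 + \left(-18 - 4\right)^{2}\right)} = \frac{1}{10010 + \left(2 + \left(-22\right)^{2}\right)} = \frac{1}{10010 + \left(2 + 484\right)} = \frac{1}{10010 + 486} = \frac{1}{10496}$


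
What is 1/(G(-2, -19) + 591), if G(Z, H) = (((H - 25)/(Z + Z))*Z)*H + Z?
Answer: 1/1007 ≈ 0.00099305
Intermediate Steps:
G(Z, H) = Z + H*(-25/2 + H/2) (G(Z, H) = (((-25 + H)/((2*Z)))*Z)*H + Z = (((-25 + H)*(1/(2*Z)))*Z)*H + Z = (((-25 + H)/(2*Z))*Z)*H + Z = (-25/2 + H/2)*H + Z = H*(-25/2 + H/2) + Z = Z + H*(-25/2 + H/2))
1/(G(-2, -19) + 591) = 1/((-2 + (½)*(-19)² - 25/2*(-19)) + 591) = 1/((-2 + (½)*361 + 475/2) + 591) = 1/((-2 + 361/2 + 475/2) + 591) = 1/(416 + 591) = 1/1007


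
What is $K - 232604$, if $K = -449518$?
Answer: $-682122$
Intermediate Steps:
$K - 232604 = -449518 - 232604 = -682122$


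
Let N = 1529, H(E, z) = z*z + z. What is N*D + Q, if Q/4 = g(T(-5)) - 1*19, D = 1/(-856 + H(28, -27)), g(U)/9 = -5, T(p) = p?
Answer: -3723/14 ≈ -265.93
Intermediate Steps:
H(E, z) = z + z**2 (H(E, z) = z**2 + z = z + z**2)
g(U) = -45 (g(U) = 9*(-5) = -45)
D = -1/154 (D = 1/(-856 - 27*(1 - 27)) = 1/(-856 - 27*(-26)) = 1/(-856 + 702) = 1/(-154) = -1/154 ≈ -0.0064935)
Q = -256 (Q = 4*(-45 - 1*19) = 4*(-45 - 19) = 4*(-64) = -256)
N*D + Q = 1529*(-1/154) - 256 = -139/14 - 256 = -3723/14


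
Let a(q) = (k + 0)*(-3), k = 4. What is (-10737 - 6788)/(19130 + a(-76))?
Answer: -17525/19118 ≈ -0.91668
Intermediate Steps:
a(q) = -12 (a(q) = (4 + 0)*(-3) = 4*(-3) = -12)
(-10737 - 6788)/(19130 + a(-76)) = (-10737 - 6788)/(19130 - 12) = -17525/19118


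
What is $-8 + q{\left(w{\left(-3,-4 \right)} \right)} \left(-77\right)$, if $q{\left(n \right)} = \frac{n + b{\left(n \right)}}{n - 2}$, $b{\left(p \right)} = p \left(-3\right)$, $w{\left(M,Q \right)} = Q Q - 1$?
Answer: $\frac{2206}{13} \approx 169.69$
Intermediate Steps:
$w{\left(M,Q \right)} = -1 + Q^{2}$ ($w{\left(M,Q \right)} = Q^{2} - 1 = -1 + Q^{2}$)
$b{\left(p \right)} = - 3 p$
$q{\left(n \right)} = - \frac{2 n}{-2 + n}$ ($q{\left(n \right)} = \frac{n - 3 n}{n - 2} = \frac{\left(-2\right) n}{-2 + n} = - \frac{2 n}{-2 + n}$)
$-8 + q{\left(w{\left(-3,-4 \right)} \right)} \left(-77\right) = -8 + - \frac{2 \left(-1 + \left(-4\right)^{2}\right)}{-2 - \left(1 - \left(-4\right)^{2}\right)} \left(-77\right) = -8 + - \frac{2 \left(-1 + 16\right)}{-2 + \left(-1 + 16\right)} \left(-77\right) = -8 + \left(-2\right) 15 \frac{1}{-2 + 15} \left(-77\right) = -8 + \left(-2\right) 15 \cdot \frac{1}{13} \left(-77\right) = -8 - - \frac{2310}{13} = -8 + \frac{2310}{13} = \frac{2206}{13}$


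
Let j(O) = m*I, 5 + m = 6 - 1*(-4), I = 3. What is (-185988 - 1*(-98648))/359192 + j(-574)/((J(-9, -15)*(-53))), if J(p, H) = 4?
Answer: -2987995/9518588 ≈ -0.31391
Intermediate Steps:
m = 5 (m = -5 + (6 - 1*(-4)) = -5 + (6 + 4) = -5 + 10 = 5)
j(O) = 15 (j(O) = 5*3 = 15)
(-185988 - 1*(-98648))/359192 + j(-574)/((J(-9, -15)*(-53))) = (-185988 - 1*(-98648))/359192 + 15/((4*(-53))) = (-185988 + 98648)*(1/359192) + 15/(-212) = -87340*1/359192 + 15*(-1/212) = -21835/89798 - 15/212 = -2987995/9518588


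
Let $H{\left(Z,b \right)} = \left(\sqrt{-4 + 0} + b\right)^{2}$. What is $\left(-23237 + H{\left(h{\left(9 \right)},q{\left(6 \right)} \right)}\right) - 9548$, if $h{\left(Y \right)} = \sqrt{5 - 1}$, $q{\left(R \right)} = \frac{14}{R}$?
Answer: $- \frac{295052}{9} + \frac{28 i}{3} \approx -32784.0 + 9.3333 i$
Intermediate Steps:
$h{\left(Y \right)} = 2$ ($h{\left(Y \right)} = \sqrt{4} = 2$)
$H{\left(Z,b \right)} = \left(b + 2 i\right)^{2}$ ($H{\left(Z,b \right)} = \left(\sqrt{-4} + b\right)^{2} = \left(2 i + b\right)^{2} = \left(b + 2 i\right)^{2}$)
$\left(-23237 + H{\left(h{\left(9 \right)},q{\left(6 \right)} \right)}\right) - 9548 = \left(-23237 + \left(\frac{14}{6} + 2 i\right)^{2}\right) - 9548 = \left(-23237 + \left(14 \cdot \frac{1}{6} + 2 i\right)^{2}\right) - 9548 = \left(-23237 + \left(\frac{7}{3} + 2 i\right)^{2}\right) - 9548 = -32785 + \left(\frac{7}{3} + 2 i\right)^{2}$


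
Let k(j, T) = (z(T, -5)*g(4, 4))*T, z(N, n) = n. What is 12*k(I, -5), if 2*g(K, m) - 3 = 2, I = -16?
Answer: 750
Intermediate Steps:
g(K, m) = 5/2 (g(K, m) = 3/2 + (1/2)*2 = 3/2 + 1 = 5/2)
k(j, T) = -25*T/2 (k(j, T) = (-5*5/2)*T = -25*T/2)
12*k(I, -5) = 12*(-25/2*(-5)) = 12*(125/2) = 750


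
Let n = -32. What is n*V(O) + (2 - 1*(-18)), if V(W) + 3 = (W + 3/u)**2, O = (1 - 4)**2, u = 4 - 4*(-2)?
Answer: -2622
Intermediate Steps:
u = 12 (u = 4 + 8 = 12)
O = 9 (O = (-3)**2 = 9)
V(W) = -3 + (1/4 + W)**2 (V(W) = -3 + (W + 3/12)**2 = -3 + (W + 3*(1/12))**2 = -3 + (W + 1/4)**2 = -3 + (1/4 + W)**2)
n*V(O) + (2 - 1*(-18)) = -32*(-3 + (1 + 4*9)**2/16) + (2 - 1*(-18)) = -32*(-3 + (1 + 36)**2/16) + (2 + 18) = -32*(-3 + (1/16)*37**2) + 20 = -32*(-3 + (1/16)*1369) + 20 = -32*(-3 + 1369/16) + 20 = -32*1321/16 + 20 = -2642 + 20 = -2622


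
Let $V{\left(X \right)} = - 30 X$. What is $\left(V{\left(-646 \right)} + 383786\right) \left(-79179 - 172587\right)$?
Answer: $-101503491156$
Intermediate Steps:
$\left(V{\left(-646 \right)} + 383786\right) \left(-79179 - 172587\right) = \left(\left(-30\right) \left(-646\right) + 383786\right) \left(-79179 - 172587\right) = \left(19380 + 383786\right) \left(-251766\right) = 403166 \left(-251766\right) = -101503491156$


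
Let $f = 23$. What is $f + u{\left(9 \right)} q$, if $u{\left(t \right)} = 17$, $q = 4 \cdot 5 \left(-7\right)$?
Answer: $-2357$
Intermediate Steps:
$q = -140$ ($q = 20 \left(-7\right) = -140$)
$f + u{\left(9 \right)} q = 23 + 17 \left(-140\right) = 23 - 2380 = -2357$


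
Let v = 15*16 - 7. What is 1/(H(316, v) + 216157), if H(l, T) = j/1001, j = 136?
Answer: 1001/216373293 ≈ 4.6263e-6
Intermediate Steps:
v = 233 (v = 240 - 7 = 233)
H(l, T) = 136/1001
1/(H(316, v) + 216157) = 1/(136/1001 + 216157) = 1/(216373293/1001) = 1001/216373293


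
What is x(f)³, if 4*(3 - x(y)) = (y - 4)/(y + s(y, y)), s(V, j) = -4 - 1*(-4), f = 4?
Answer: 27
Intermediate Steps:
s(V, j) = 0 (s(V, j) = -4 + 4 = 0)
x(y) = 3 - (-4 + y)/(4*y) (x(y) = 3 - (y - 4)/(4*(y + 0)) = 3 - (-4 + y)/(4*y))
x(f)³ = (11/4 + 1/4)³ = (11/4 + ¼)³ = 3³ = 27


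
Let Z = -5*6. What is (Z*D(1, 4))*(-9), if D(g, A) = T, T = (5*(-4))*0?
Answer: 0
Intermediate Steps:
Z = -30
T = 0 (T = -20*0 = 0)
D(g, A) = 0
(Z*D(1, 4))*(-9) = -30*0*(-9) = 0*(-9) = 0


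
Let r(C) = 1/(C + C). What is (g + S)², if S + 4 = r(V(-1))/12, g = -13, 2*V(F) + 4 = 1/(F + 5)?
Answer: 586756/2025 ≈ 289.76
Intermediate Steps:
V(F) = -2 + 1/(2*(5 + F)) (V(F) = -2 + 1/(2*(F + 5)) = -2 + 1/(2*(5 + F)))
r(C) = 1/(2*C)
S = -181/45 (S = -4 + (1/(2*(((-19 - 4*(-1))/(2*(5 - 1))))))/12 = -4 + (1/(2*(((½)*(-19 + 4)/4))))*(1/12) = -4 + (1/(2*(((½)*(¼)*(-15)))))*(1/12) = -4 + (1/(2*(-15/8)))*(1/12) = -4 + ((½)*(-8/15))*(1/12) = -4 - 4/15*1/12 = -4 - 1/45 = -181/45 ≈ -4.0222)
(g + S)² = (-13 - 181/45)² = (-766/45)² = 586756/2025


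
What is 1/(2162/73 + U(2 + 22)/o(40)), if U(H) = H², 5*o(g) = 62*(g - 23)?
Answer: 38471/1244494 ≈ 0.030913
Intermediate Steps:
o(g) = -1426/5 + 62*g/5 (o(g) = (62*(g - 23))/5 = (62*(-23 + g))/5 = (-1426 + 62*g)/5 = -1426/5 + 62*g/5)
1/(2162/73 + U(2 + 22)/o(40)) = 1/(2162/73 + (2 + 22)²/(-1426/5 + (62/5)*40)) = 1/(2162*(1/73) + 24²/(-1426/5 + 496)) = 1/(2162/73 + 576/(1054/5)) = 1/(2162/73 + 576*(5/1054)) = 1/(2162/73 + 1440/527) = 1/(1244494/38471) = 38471/1244494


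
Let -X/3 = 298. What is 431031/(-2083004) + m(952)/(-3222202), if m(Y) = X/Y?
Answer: -23610738900783/114101614131736 ≈ -0.20693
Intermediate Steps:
X = -894 (X = -3*298 = -894)
m(Y) = -894/Y
431031/(-2083004) + m(952)/(-3222202) = 431031/(-2083004) - 894/952/(-3222202) = 431031*(-1/2083004) - 894*1/952*(-1/3222202) = -431031/2083004 - 447/476*(-1/3222202) = -431031/2083004 + 447/1533768152 = -23610738900783/114101614131736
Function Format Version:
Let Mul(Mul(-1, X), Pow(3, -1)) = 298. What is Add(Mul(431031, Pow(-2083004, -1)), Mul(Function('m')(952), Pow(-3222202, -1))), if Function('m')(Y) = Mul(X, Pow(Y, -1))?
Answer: Rational(-23610738900783, 114101614131736) ≈ -0.20693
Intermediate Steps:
X = -894 (X = Mul(-3, 298) = -894)
Function('m')(Y) = Mul(-894, Pow(Y, -1))
Add(Mul(431031, Pow(-2083004, -1)), Mul(Function('m')(952), Pow(-3222202, -1))) = Add(Mul(431031, Pow(-2083004, -1)), Mul(Mul(-894, Pow(952, -1)), Pow(-3222202, -1))) = Add(Mul(431031, Rational(-1, 2083004)), Mul(Mul(-894, Rational(1, 952)), Rational(-1, 3222202))) = Add(Rational(-431031, 2083004), Mul(Rational(-447, 476), Rational(-1, 3222202))) = Add(Rational(-431031, 2083004), Rational(447, 1533768152)) = Rational(-23610738900783, 114101614131736)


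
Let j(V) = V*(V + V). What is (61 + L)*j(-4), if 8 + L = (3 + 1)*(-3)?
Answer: 1312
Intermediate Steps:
L = -20 (L = -8 + (3 + 1)*(-3) = -8 + 4*(-3) = -8 - 12 = -20)
j(V) = 2*V² (j(V) = V*(2*V) = 2*V²)
(61 + L)*j(-4) = (61 - 20)*(2*(-4)²) = 41*(2*16) = 41*32 = 1312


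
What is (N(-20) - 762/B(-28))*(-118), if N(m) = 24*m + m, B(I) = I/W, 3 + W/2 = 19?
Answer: -306328/7 ≈ -43761.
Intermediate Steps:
W = 32 (W = -6 + 2*19 = -6 + 38 = 32)
B(I) = I/32
N(m) = 25*m
(N(-20) - 762/B(-28))*(-118) = (25*(-20) - 762/((1/32)*(-28)))*(-118) = (-500 - 762/(-7/8))*(-118) = (-500 - 762*(-8/7))*(-118) = (-500 + 6096/7)*(-118) = (2596/7)*(-118) = -306328/7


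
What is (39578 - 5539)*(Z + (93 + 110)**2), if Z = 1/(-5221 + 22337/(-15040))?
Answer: 110177754926727167/78546177 ≈ 1.4027e+9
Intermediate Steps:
Z = -15040/78546177 (Z = 1/(-5221 + 22337*(-1/15040)) = 1/(-5221 - 22337/15040) = 1/(-78546177/15040) = -15040/78546177 ≈ -0.00019148)
(39578 - 5539)*(Z + (93 + 110)**2) = (39578 - 5539)*(-15040/78546177 + (93 + 110)**2) = 34039*(-15040/78546177 + 203**2) = 34039*(-15040/78546177 + 41209) = 34039*(3236809392953/78546177) = 110177754926727167/78546177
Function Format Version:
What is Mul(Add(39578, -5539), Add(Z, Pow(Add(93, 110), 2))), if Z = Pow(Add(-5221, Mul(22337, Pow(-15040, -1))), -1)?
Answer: Rational(110177754926727167, 78546177) ≈ 1.4027e+9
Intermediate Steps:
Z = Rational(-15040, 78546177) (Z = Pow(Add(-5221, Mul(22337, Rational(-1, 15040))), -1) = Pow(Add(-5221, Rational(-22337, 15040)), -1) = Pow(Rational(-78546177, 15040), -1) = Rational(-15040, 78546177) ≈ -0.00019148)
Mul(Add(39578, -5539), Add(Z, Pow(Add(93, 110), 2))) = Mul(Add(39578, -5539), Add(Rational(-15040, 78546177), Pow(Add(93, 110), 2))) = Mul(34039, Add(Rational(-15040, 78546177), Pow(203, 2))) = Mul(34039, Add(Rational(-15040, 78546177), 41209)) = Mul(34039, Rational(3236809392953, 78546177)) = Rational(110177754926727167, 78546177)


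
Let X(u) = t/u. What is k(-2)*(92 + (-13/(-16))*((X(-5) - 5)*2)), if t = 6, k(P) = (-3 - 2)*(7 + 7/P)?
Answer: -22939/16 ≈ -1433.7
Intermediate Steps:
k(P) = -35 - 35/P (k(P) = -5*(7 + 7/P) = -35 - 35/P)
X(u) = 6/u
k(-2)*(92 + (-13/(-16))*((X(-5) - 5)*2)) = (-35 - 35/(-2))*(92 + (-13/(-16))*((6/(-5) - 5)*2)) = (-35 - 35*(-½))*(92 + (-13*(-1/16))*((6*(-⅕) - 5)*2)) = (-35 + 35/2)*(92 + 13*((-6/5 - 5)*2)/16) = -35*(92 + 13*(-31/5*2)/16)/2 = -35*(92 + (13/16)*(-62/5))/2 = -35*(92 - 403/40)/2 = -35/2*3277/40 = -22939/16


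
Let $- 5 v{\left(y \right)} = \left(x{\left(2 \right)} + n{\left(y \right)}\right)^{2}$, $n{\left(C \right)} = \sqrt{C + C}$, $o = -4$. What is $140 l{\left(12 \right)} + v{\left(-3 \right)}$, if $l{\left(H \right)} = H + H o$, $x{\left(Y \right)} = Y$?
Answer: $- \frac{25198}{5} - \frac{4 i \sqrt{6}}{5} \approx -5039.6 - 1.9596 i$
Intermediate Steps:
$l{\left(H \right)} = - 3 H$ ($l{\left(H \right)} = H + H \left(-4\right) = H - 4 H = - 3 H$)
$n{\left(C \right)} = \sqrt{2} \sqrt{C}$ ($n{\left(C \right)} = \sqrt{2 C} = \sqrt{2} \sqrt{C}$)
$v{\left(y \right)} = - \frac{\left(2 + \sqrt{2} \sqrt{y}\right)^{2}}{5}$
$140 l{\left(12 \right)} + v{\left(-3 \right)} = 140 \left(\left(-3\right) 12\right) - \frac{\left(2 + \sqrt{2} \sqrt{-3}\right)^{2}}{5} = 140 \left(-36\right) - \frac{\left(2 + \sqrt{2} i \sqrt{3}\right)^{2}}{5} = -5040 - \frac{\left(2 + i \sqrt{6}\right)^{2}}{5}$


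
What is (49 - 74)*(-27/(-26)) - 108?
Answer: -3483/26 ≈ -133.96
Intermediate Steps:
(49 - 74)*(-27/(-26)) - 108 = -(-675)*(-1)/26 - 108 = -25*27/26 - 108 = -675/26 - 108 = -3483/26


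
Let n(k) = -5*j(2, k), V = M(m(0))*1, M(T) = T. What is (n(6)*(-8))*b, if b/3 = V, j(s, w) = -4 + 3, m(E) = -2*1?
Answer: 240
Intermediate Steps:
m(E) = -2
j(s, w) = -1
V = -2 (V = -2*1 = -2)
b = -6 (b = 3*(-2) = -6)
n(k) = 5 (n(k) = -5*(-1) = 5)
(n(6)*(-8))*b = (5*(-8))*(-6) = -40*(-6) = 240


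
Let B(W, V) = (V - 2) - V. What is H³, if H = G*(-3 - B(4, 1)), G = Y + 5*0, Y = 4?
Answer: -64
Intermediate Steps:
B(W, V) = -2 (B(W, V) = (-2 + V) - V = -2)
G = 4 (G = 4 + 5*0 = 4 + 0 = 4)
H = -4 (H = 4*(-3 - 1*(-2)) = 4*(-3 + 2) = 4*(-1) = -4)
H³ = (-4)³ = -64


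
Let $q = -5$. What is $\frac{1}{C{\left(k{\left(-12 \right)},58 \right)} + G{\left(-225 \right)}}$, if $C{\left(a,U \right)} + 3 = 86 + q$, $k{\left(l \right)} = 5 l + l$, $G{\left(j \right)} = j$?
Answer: $- \frac{1}{147} \approx -0.0068027$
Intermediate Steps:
$k{\left(l \right)} = 6 l$
$C{\left(a,U \right)} = 78$ ($C{\left(a,U \right)} = -3 + \left(86 - 5\right) = -3 + 81 = 78$)
$\frac{1}{C{\left(k{\left(-12 \right)},58 \right)} + G{\left(-225 \right)}} = \frac{1}{78 - 225} = \frac{1}{-147} = - \frac{1}{147}$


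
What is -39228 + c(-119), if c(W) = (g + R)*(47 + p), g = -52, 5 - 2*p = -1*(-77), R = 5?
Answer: -39745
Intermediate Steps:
p = -36 (p = 5/2 - (-1)*(-77)/2 = 5/2 - 1/2*77 = 5/2 - 77/2 = -36)
c(W) = -517 (c(W) = (-52 + 5)*(47 - 36) = -47*11 = -517)
-39228 + c(-119) = -39228 - 517 = -39745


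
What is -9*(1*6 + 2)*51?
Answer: -3672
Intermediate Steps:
-9*(1*6 + 2)*51 = -9*(6 + 2)*51 = -9*8*51 = -72*51 = -3672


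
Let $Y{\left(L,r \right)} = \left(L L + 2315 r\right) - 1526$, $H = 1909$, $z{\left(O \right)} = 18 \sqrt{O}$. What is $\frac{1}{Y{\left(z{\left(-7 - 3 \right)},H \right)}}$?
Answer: $\frac{1}{4414569} \approx 2.2652 \cdot 10^{-7}$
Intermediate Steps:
$Y{\left(L,r \right)} = -1526 + L^{2} + 2315 r$ ($Y{\left(L,r \right)} = \left(L^{2} + 2315 r\right) - 1526 = -1526 + L^{2} + 2315 r$)
$\frac{1}{Y{\left(z{\left(-7 - 3 \right)},H \right)}} = \frac{1}{-1526 + \left(18 \sqrt{-7 - 3}\right)^{2} + 2315 \cdot 1909} = \frac{1}{-1526 + \left(18 \sqrt{-7 - 3}\right)^{2} + 4419335} = \frac{1}{-1526 + \left(18 \sqrt{-10}\right)^{2} + 4419335} = \frac{1}{-1526 + \left(18 i \sqrt{10}\right)^{2} + 4419335} = \frac{1}{-1526 - 3240 + 4419335} = \frac{1}{4414569}$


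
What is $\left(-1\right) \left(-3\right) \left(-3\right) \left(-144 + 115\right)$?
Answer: $261$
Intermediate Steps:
$\left(-1\right) \left(-3\right) \left(-3\right) \left(-144 + 115\right) = 3 \left(-3\right) \left(-29\right) = \left(-9\right) \left(-29\right) = 261$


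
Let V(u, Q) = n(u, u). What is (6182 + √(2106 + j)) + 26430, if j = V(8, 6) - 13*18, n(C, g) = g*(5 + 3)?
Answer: 32656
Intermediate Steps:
n(C, g) = 8*g (n(C, g) = g*8 = 8*g)
V(u, Q) = 8*u
j = -170 (j = 8*8 - 13*18 = 64 - 234 = -170)
(6182 + √(2106 + j)) + 26430 = (6182 + √(2106 - 170)) + 26430 = (6182 + √1936) + 26430 = (6182 + 44) + 26430 = 6226 + 26430 = 32656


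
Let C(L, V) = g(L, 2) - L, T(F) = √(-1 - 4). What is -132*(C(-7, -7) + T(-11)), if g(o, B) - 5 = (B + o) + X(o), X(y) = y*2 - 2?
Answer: 1188 - 132*I*√5 ≈ 1188.0 - 295.16*I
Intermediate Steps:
X(y) = -2 + 2*y (X(y) = 2*y - 2 = -2 + 2*y)
T(F) = I*√5 (T(F) = √(-5) = I*√5)
g(o, B) = 3 + B + 3*o (g(o, B) = 5 + ((B + o) + (-2 + 2*o)) = 5 + (-2 + B + 3*o) = 3 + B + 3*o)
C(L, V) = 5 + 2*L (C(L, V) = (3 + 2 + 3*L) - L = (5 + 3*L) - L = 5 + 2*L)
-132*(C(-7, -7) + T(-11)) = -132*((5 + 2*(-7)) + I*√5) = -132*((5 - 14) + I*√5) = -132*(-9 + I*√5) = 1188 - 132*I*√5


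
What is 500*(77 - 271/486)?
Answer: 9287750/243 ≈ 38221.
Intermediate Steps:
500*(77 - 271/486) = 500*(37151/486) = 9287750/243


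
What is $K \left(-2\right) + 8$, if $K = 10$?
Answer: $-12$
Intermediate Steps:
$K \left(-2\right) + 8 = 10 \left(-2\right) + 8 = -20 + 8 = -12$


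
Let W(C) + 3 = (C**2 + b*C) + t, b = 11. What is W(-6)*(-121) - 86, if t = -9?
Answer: 4996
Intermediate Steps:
W(C) = -12 + C**2 + 11*C (W(C) = -3 + ((C**2 + 11*C) - 9) = -3 + (-9 + C**2 + 11*C) = -12 + C**2 + 11*C)
W(-6)*(-121) - 86 = (-12 + (-6)**2 + 11*(-6))*(-121) - 86 = (-12 + 36 - 66)*(-121) - 86 = -42*(-121) - 86 = 5082 - 86 = 4996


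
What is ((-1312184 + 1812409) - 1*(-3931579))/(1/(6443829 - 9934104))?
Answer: -15468214706100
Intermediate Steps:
((-1312184 + 1812409) - 1*(-3931579))/(1/(6443829 - 9934104)) = (500225 + 3931579)/(1/(-3490275)) = 4431804/(-1/3490275) = 4431804*(-3490275) = -15468214706100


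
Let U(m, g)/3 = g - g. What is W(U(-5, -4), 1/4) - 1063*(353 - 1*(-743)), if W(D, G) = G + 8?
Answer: -4660159/4 ≈ -1.1650e+6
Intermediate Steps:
U(m, g) = 0 (U(m, g) = 3*(g - g) = 3*0 = 0)
W(D, G) = 8 + G
W(U(-5, -4), 1/4) - 1063*(353 - 1*(-743)) = (8 + 1/4) - 1063*(353 - 1*(-743)) = (8 + 1/4) - 1063*(353 + 743) = 33/4 - 1063*1096 = 33/4 - 1165048 = -4660159/4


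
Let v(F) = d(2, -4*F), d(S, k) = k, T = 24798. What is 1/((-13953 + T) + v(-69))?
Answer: 1/11121 ≈ 8.9920e-5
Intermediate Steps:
v(F) = -4*F
1/((-13953 + T) + v(-69)) = 1/((-13953 + 24798) - 4*(-69)) = 1/(10845 + 276) = 1/11121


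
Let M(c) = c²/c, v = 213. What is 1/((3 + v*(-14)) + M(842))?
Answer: -1/2137 ≈ -0.00046795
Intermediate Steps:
M(c) = c
1/((3 + v*(-14)) + M(842)) = 1/((3 + 213*(-14)) + 842) = 1/((3 - 2982) + 842) = 1/(-2979 + 842) = 1/(-2137) = -1/2137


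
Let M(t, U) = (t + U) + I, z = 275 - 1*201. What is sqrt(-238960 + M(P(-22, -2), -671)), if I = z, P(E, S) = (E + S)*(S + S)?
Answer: I*sqrt(239461) ≈ 489.35*I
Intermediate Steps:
P(E, S) = 2*S*(E + S) (P(E, S) = (E + S)*(2*S) = 2*S*(E + S))
z = 74 (z = 275 - 201 = 74)
I = 74
M(t, U) = 74 + U + t (M(t, U) = (t + U) + 74 = (U + t) + 74 = 74 + U + t)
sqrt(-238960 + M(P(-22, -2), -671)) = sqrt(-238960 + (74 - 671 + 2*(-2)*(-22 - 2))) = sqrt(-238960 + (74 - 671 + 2*(-2)*(-24))) = sqrt(-238960 + (74 - 671 + 96)) = sqrt(-238960 - 501) = sqrt(-239461) = I*sqrt(239461)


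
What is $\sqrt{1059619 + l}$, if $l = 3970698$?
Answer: $\sqrt{5030317} \approx 2242.8$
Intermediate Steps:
$\sqrt{1059619 + l} = \sqrt{1059619 + 3970698} = \sqrt{5030317}$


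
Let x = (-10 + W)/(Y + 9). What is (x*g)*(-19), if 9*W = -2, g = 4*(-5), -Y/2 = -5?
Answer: -1840/9 ≈ -204.44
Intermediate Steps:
Y = 10 (Y = -2*(-5) = 10)
g = -20
W = -2/9 (W = (1/9)*(-2) = -2/9 ≈ -0.22222)
x = -92/171 (x = (-10 - 2/9)/(10 + 9) = -92/9/19 = -92/9*1/19 = -92/171 ≈ -0.53801)
(x*g)*(-19) = -92/171*(-20)*(-19) = (1840/171)*(-19) = -1840/9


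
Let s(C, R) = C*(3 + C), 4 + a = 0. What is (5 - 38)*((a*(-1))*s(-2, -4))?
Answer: 264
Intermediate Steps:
a = -4 (a = -4 + 0 = -4)
(5 - 38)*((a*(-1))*s(-2, -4)) = (5 - 38)*((-4*(-1))*(-2*(3 - 2))) = -132*(-2*1) = -132*(-2) = -33*(-8) = 264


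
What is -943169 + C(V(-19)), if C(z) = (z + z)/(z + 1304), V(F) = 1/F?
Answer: -23367011977/24775 ≈ -9.4317e+5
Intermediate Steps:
V(F) = 1/F
C(z) = 2*z/(1304 + z) (C(z) = (2*z)/(1304 + z) = 2*z/(1304 + z))
-943169 + C(V(-19)) = -943169 + 2/(-19*(1304 + 1/(-19))) = -943169 + 2*(-1/19)/(1304 - 1/19) = -943169 + 2*(-1/19)/(24775/19) = -943169 + 2*(-1/19)*(19/24775) = -943169 - 2/24775 = -23367011977/24775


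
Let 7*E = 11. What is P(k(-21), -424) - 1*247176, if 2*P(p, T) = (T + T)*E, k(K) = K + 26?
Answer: -1734896/7 ≈ -2.4784e+5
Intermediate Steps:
E = 11/7 (E = (⅐)*11 = 11/7 ≈ 1.5714)
k(K) = 26 + K
P(p, T) = 11*T/7 (P(p, T) = ((T + T)*(11/7))/2 = ((2*T)*(11/7))/2 = (22*T/7)/2 = 11*T/7)
P(k(-21), -424) - 1*247176 = (11/7)*(-424) - 1*247176 = -4664/7 - 247176 = -1734896/7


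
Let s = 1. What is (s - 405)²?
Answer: 163216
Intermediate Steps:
(s - 405)² = (1 - 405)² = (-404)² = 163216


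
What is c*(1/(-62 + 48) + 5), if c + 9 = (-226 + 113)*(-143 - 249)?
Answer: 3055803/14 ≈ 2.1827e+5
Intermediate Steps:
c = 44287 (c = -9 + (-226 + 113)*(-143 - 249) = -9 - 113*(-392) = -9 + 44296 = 44287)
c*(1/(-62 + 48) + 5) = 44287*(1/(-62 + 48) + 5) = 44287*(1/(-14) + 5) = 44287*(-1/14 + 5) = 44287*(69/14) = 3055803/14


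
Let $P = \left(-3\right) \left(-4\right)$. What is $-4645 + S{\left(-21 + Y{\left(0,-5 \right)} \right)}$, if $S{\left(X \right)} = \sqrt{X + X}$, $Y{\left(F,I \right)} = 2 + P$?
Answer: $-4645 + i \sqrt{14} \approx -4645.0 + 3.7417 i$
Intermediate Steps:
$P = 12$
$Y{\left(F,I \right)} = 14$ ($Y{\left(F,I \right)} = 2 + 12 = 14$)
$S{\left(X \right)} = \sqrt{2} \sqrt{X}$ ($S{\left(X \right)} = \sqrt{2 X} = \sqrt{2} \sqrt{X}$)
$-4645 + S{\left(-21 + Y{\left(0,-5 \right)} \right)} = -4645 + \sqrt{2} \sqrt{-21 + 14} = -4645 + \sqrt{2} \sqrt{-7} = -4645 + \sqrt{2} i \sqrt{7} = -4645 + i \sqrt{14}$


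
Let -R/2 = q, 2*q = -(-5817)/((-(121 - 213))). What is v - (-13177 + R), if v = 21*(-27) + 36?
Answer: 1169249/92 ≈ 12709.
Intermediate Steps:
q = 5817/184 (q = (-(-5817)/((-(121 - 213))))/2 = (-(-5817)/((-1*(-92))))/2 = (-(-5817)/92)/2 = (-21*(-277/92))/2 = (½)*(5817/92) = 5817/184 ≈ 31.614)
R = -5817/92 (R = -2*5817/184 = -5817/92 ≈ -63.228)
v = -531 (v = -567 + 36 = -531)
v - (-13177 + R) = -531 - (-13177 - 5817/92) = -531 - 1*(-1218101/92) = -531 + 1218101/92 = 1169249/92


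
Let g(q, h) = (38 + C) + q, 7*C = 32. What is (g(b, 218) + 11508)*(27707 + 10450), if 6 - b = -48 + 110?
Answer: 438598362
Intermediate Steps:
C = 32/7 (C = (⅐)*32 = 32/7 ≈ 4.5714)
b = -56 (b = 6 - (-48 + 110) = 6 - 1*62 = 6 - 62 = -56)
g(q, h) = 298/7 + q (g(q, h) = (38 + 32/7) + q = 298/7 + q)
(g(b, 218) + 11508)*(27707 + 10450) = ((298/7 - 56) + 11508)*(27707 + 10450) = (-94/7 + 11508)*38157 = (80462/7)*38157 = 438598362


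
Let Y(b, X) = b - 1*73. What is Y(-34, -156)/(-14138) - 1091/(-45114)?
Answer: 5062939/159455433 ≈ 0.031751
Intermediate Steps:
Y(b, X) = -73 + b (Y(b, X) = b - 73 = -73 + b)
Y(-34, -156)/(-14138) - 1091/(-45114) = (-73 - 34)/(-14138) - 1091/(-45114) = -107*(-1/14138) - 1091*(-1/45114) = 107/14138 + 1091/45114 = 5062939/159455433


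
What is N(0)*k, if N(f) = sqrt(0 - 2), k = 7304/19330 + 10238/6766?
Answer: 61829851*I*sqrt(2)/32696695 ≈ 2.6743*I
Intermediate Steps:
k = 61829851/32696695 (k = 7304*(1/19330) + 10238*(1/6766) = 3652/9665 + 5119/3383 = 61829851/32696695 ≈ 1.8910)
N(f) = I*sqrt(2) (N(f) = sqrt(-2) = I*sqrt(2))
N(0)*k = (I*sqrt(2))*(61829851/32696695) = 61829851*I*sqrt(2)/32696695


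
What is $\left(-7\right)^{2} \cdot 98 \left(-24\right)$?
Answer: $-115248$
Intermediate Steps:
$\left(-7\right)^{2} \cdot 98 \left(-24\right) = 49 \cdot 98 \left(-24\right) = 4802 \left(-24\right) = -115248$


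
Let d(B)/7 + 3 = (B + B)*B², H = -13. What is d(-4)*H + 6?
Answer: 11927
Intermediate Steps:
d(B) = -21 + 14*B³ (d(B) = -21 + 7*((B + B)*B²) = -21 + 7*((2*B)*B²) = -21 + 7*(2*B³) = -21 + 14*B³)
d(-4)*H + 6 = (-21 + 14*(-4)³)*(-13) + 6 = (-21 + 14*(-64))*(-13) + 6 = (-21 - 896)*(-13) + 6 = -917*(-13) + 6 = 11921 + 6 = 11927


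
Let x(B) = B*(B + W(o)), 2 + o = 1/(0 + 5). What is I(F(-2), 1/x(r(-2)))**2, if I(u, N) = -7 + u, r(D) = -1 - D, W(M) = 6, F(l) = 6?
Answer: 1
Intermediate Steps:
o = -9/5 (o = -2 + 1/(0 + 5) = -2 + 1/5 = -9/5 ≈ -1.8000)
x(B) = B*(6 + B) (x(B) = B*(B + 6) = B*(6 + B))
I(F(-2), 1/x(r(-2)))**2 = (-7 + 6)**2 = (-1)**2 = 1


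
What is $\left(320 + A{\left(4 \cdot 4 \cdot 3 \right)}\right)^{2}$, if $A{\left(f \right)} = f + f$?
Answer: $173056$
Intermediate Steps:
$A{\left(f \right)} = 2 f$
$\left(320 + A{\left(4 \cdot 4 \cdot 3 \right)}\right)^{2} = \left(320 + 2 \cdot 4 \cdot 4 \cdot 3\right)^{2} = \left(320 + 2 \cdot 16 \cdot 3\right)^{2} = \left(320 + 2 \cdot 48\right)^{2} = \left(320 + 96\right)^{2} = 416^{2} = 173056$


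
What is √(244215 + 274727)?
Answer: √518942 ≈ 720.38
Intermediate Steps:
√(244215 + 274727) = √518942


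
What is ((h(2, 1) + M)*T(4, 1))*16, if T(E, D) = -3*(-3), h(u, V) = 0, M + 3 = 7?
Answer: 576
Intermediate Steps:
M = 4 (M = -3 + 7 = 4)
T(E, D) = 9
((h(2, 1) + M)*T(4, 1))*16 = ((0 + 4)*9)*16 = (4*9)*16 = 36*16 = 576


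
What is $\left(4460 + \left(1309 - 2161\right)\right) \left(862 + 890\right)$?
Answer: $6321216$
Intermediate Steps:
$\left(4460 + \left(1309 - 2161\right)\right) \left(862 + 890\right) = \left(4460 + \left(1309 - 2161\right)\right) 1752 = \left(4460 - 852\right) 1752 = 3608 \cdot 1752 = 6321216$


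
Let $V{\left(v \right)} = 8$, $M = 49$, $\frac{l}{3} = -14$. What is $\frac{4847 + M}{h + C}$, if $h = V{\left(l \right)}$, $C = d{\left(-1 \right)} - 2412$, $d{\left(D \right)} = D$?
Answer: $- \frac{4896}{2405} \approx -2.0358$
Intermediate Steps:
$l = -42$ ($l = 3 \left(-14\right) = -42$)
$C = -2413$ ($C = -1 - 2412 = -2413$)
$h = 8$
$\frac{4847 + M}{h + C} = \frac{4847 + 49}{8 - 2413} = \frac{4896}{-2405} = 4896 \left(- \frac{1}{2405}\right) = - \frac{4896}{2405}$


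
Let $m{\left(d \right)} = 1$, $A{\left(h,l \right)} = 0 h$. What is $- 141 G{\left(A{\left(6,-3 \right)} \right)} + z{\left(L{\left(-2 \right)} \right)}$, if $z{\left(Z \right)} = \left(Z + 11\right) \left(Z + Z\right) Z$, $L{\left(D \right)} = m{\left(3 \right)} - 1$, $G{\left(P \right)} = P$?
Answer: $0$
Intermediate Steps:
$A{\left(h,l \right)} = 0$
$L{\left(D \right)} = 0$ ($L{\left(D \right)} = 1 - 1 = 0$)
$z{\left(Z \right)} = 2 Z^{2} \left(11 + Z\right)$ ($z{\left(Z \right)} = \left(11 + Z\right) 2 Z Z = 2 Z \left(11 + Z\right) Z = 2 Z^{2} \left(11 + Z\right)$)
$- 141 G{\left(A{\left(6,-3 \right)} \right)} + z{\left(L{\left(-2 \right)} \right)} = \left(-141\right) 0 + 2 \cdot 0^{2} \left(11 + 0\right) = 0 + 2 \cdot 0 \cdot 11 = 0 + 0 = 0$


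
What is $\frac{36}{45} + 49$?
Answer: $\frac{249}{5} \approx 49.8$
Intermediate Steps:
$\frac{36}{45} + 49 = 36 \cdot \frac{1}{45} + 49 = \frac{4}{5} + 49 = \frac{249}{5}$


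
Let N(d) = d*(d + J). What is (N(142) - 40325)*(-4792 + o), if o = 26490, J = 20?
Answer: -375831058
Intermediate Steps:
N(d) = d*(20 + d) (N(d) = d*(d + 20) = d*(20 + d))
(N(142) - 40325)*(-4792 + o) = (142*(20 + 142) - 40325)*(-4792 + 26490) = (142*162 - 40325)*21698 = (23004 - 40325)*21698 = -17321*21698 = -375831058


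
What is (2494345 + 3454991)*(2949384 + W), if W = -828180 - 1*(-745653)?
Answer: 17055895556952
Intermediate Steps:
W = -82527 (W = -828180 + 745653 = -82527)
(2494345 + 3454991)*(2949384 + W) = (2494345 + 3454991)*(2949384 - 82527) = 5949336*2866857 = 17055895556952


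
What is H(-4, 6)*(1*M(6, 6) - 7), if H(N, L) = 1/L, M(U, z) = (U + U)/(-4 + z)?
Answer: -⅙ ≈ -0.16667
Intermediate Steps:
M(U, z) = 2*U/(-4 + z) (M(U, z) = (2*U)/(-4 + z) = 2*U/(-4 + z))
H(-4, 6)*(1*M(6, 6) - 7) = (1*(2*6/(-4 + 6)) - 7)/6 = (1*(2*6/2) - 7)/6 = (1*(2*6*(½)) - 7)/6 = (1*6 - 7)/6 = (6 - 7)/6 = (⅙)*(-1) = -⅙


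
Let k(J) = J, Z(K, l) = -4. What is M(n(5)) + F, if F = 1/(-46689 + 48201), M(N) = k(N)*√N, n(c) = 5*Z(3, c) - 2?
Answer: 1/1512 - 22*I*√22 ≈ 0.00066138 - 103.19*I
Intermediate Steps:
n(c) = -22 (n(c) = 5*(-4) - 2 = -20 - 2 = -22)
M(N) = N^(3/2) (M(N) = N*√N = N^(3/2))
F = 1/1512 ≈ 0.00066138
M(n(5)) + F = (-22)^(3/2) + 1/1512 = -22*I*√22 + 1/1512 = 1/1512 - 22*I*√22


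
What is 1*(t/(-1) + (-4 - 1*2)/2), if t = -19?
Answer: 16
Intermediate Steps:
1*(t/(-1) + (-4 - 1*2)/2) = 1*(-19/(-1) + (-4 - 1*2)/2) = 1*(-19*(-1) + (-4 - 2)*(½)) = 1*(19 - 6*½) = 1*(19 - 3) = 1*16 = 16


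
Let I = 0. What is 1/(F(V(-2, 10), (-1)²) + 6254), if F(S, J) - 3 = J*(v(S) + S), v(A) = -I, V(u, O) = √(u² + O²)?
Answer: 6257/39149945 - 2*√26/39149945 ≈ 0.00015956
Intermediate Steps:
V(u, O) = √(O² + u²)
v(A) = 0 (v(A) = -1*0 = 0)
F(S, J) = 3 + J*S (F(S, J) = 3 + J*(0 + S) = 3 + J*S)
1/(F(V(-2, 10), (-1)²) + 6254) = 1/((3 + (-1)²*√(10² + (-2)²)) + 6254) = 1/((3 + 1*√(100 + 4)) + 6254) = 1/((3 + 1*√104) + 6254) = 1/((3 + 1*(2*√26)) + 6254) = 1/((3 + 2*√26) + 6254) = 1/(6257 + 2*√26)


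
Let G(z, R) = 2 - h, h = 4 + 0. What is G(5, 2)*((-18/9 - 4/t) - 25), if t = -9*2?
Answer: 482/9 ≈ 53.556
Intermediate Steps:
h = 4
t = -18
G(z, R) = -2 (G(z, R) = 2 - 1*4 = 2 - 4 = -2)
G(5, 2)*((-18/9 - 4/t) - 25) = -2*((-18/9 - 4/(-18)) - 25) = -2*((-18*⅑ - 4*(-1/18)) - 25) = -2*((-2 + 2/9) - 25) = -2*(-16/9 - 25) = -2*(-241/9) = 482/9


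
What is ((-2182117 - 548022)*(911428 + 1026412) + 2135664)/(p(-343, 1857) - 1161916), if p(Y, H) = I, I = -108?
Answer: 661321303012/145253 ≈ 4.5529e+6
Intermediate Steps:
p(Y, H) = -108
((-2182117 - 548022)*(911428 + 1026412) + 2135664)/(p(-343, 1857) - 1161916) = ((-2182117 - 548022)*(911428 + 1026412) + 2135664)/(-108 - 1161916) = (-2730139*1937840 + 2135664)/(-1162024) = (-5290572559760 + 2135664)*(-1/1162024) = -5290570424096*(-1/1162024) = 661321303012/145253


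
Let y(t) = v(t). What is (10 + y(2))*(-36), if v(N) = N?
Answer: -432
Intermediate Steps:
y(t) = t
(10 + y(2))*(-36) = (10 + 2)*(-36) = 12*(-36) = -432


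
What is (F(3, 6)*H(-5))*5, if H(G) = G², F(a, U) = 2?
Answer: 250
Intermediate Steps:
(F(3, 6)*H(-5))*5 = (2*(-5)²)*5 = (2*25)*5 = 50*5 = 250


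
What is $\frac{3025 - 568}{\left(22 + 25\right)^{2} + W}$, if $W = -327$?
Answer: $\frac{2457}{1882} \approx 1.3055$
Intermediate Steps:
$\frac{3025 - 568}{\left(22 + 25\right)^{2} + W} = \frac{3025 - 568}{\left(22 + 25\right)^{2} - 327} = \frac{2457}{47^{2} - 327} = \frac{2457}{2209 - 327} = \frac{2457}{1882}$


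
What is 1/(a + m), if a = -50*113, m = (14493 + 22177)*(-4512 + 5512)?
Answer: 1/36664350 ≈ 2.7274e-8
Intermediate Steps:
m = 36670000 (m = 36670*1000 = 36670000)
a = -5650
1/(a + m) = 1/(-5650 + 36670000) = 1/36664350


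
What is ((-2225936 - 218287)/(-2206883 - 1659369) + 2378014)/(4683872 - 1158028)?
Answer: 9194003827751/13631801416688 ≈ 0.67445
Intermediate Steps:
((-2225936 - 218287)/(-2206883 - 1659369) + 2378014)/(4683872 - 1158028) = (-2444223/(-3866252) + 2378014)/3525844 = (-2444223*(-1/3866252) + 2378014)*(1/3525844) = (2444223/3866252 + 2378014)*(1/3525844) = (9194003827751/3866252)*(1/3525844) = 9194003827751/13631801416688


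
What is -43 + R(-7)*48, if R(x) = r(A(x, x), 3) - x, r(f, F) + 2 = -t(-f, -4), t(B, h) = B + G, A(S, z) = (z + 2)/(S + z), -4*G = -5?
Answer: 1079/7 ≈ 154.14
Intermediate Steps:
G = 5/4 (G = -1/4*(-5) = 5/4 ≈ 1.2500)
A(S, z) = (2 + z)/(S + z)
t(B, h) = 5/4 + B (t(B, h) = B + 5/4 = 5/4 + B)
r(f, F) = -13/4 + f (r(f, F) = -2 - (5/4 - f) = -2 + (-5/4 + f) = -13/4 + f)
R(x) = -13/4 - x + (2 + x)/(2*x) (R(x) = (-13/4 + (2 + x)/(x + x)) - x = (-13/4 + (2 + x)/((2*x))) - x = (-13/4 + (1/(2*x))*(2 + x)) - x = (-13/4 + (2 + x)/(2*x)) - x = -13/4 - x + (2 + x)/(2*x))
-43 + R(-7)*48 = -43 + (-11/4 + 1/(-7) - 1*(-7))*48 = -43 + (-11/4 - 1/7 + 7)*48 = -43 + (115/28)*48 = -43 + 1380/7 = 1079/7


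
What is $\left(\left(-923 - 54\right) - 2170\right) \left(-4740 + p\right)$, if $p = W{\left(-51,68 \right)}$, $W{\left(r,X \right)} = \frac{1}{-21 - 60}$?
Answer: $\frac{402754109}{27} \approx 1.4917 \cdot 10^{7}$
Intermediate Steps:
$W{\left(r,X \right)} = - \frac{1}{81}$ ($W{\left(r,X \right)} = \frac{1}{-81} = - \frac{1}{81}$)
$p = - \frac{1}{81} \approx -0.012346$
$\left(\left(-923 - 54\right) - 2170\right) \left(-4740 + p\right) = \left(\left(-923 - 54\right) - 2170\right) \left(-4740 - \frac{1}{81}\right) = \left(-977 - 2170\right) \left(- \frac{383941}{81}\right) = \left(-3147\right) \left(- \frac{383941}{81}\right) = \frac{402754109}{27}$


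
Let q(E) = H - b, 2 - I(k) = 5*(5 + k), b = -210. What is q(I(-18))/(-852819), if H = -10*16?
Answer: -50/852819 ≈ -5.8629e-5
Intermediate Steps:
H = -160
I(k) = -23 - 5*k (I(k) = 2 - 5*(5 + k) = 2 - (25 + 5*k) = 2 + (-25 - 5*k) = -23 - 5*k)
q(E) = 50 (q(E) = -160 - 1*(-210) = -160 + 210 = 50)
q(I(-18))/(-852819) = 50/(-852819) = 50*(-1/852819) = -50/852819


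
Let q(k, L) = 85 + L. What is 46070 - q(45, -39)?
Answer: 46024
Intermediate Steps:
46070 - q(45, -39) = 46070 - (85 - 39) = 46070 - 1*46 = 46070 - 46 = 46024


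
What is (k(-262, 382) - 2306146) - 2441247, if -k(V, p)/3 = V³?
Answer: 49206791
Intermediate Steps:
k(V, p) = -3*V³
(k(-262, 382) - 2306146) - 2441247 = (-3*(-262)³ - 2306146) - 2441247 = (-3*(-17984728) - 2306146) - 2441247 = (53954184 - 2306146) - 2441247 = 51648038 - 2441247 = 49206791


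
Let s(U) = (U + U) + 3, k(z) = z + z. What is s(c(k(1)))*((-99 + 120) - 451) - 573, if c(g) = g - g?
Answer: -1863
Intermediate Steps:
k(z) = 2*z
c(g) = 0
s(U) = 3 + 2*U (s(U) = 2*U + 3 = 3 + 2*U)
s(c(k(1)))*((-99 + 120) - 451) - 573 = (3 + 2*0)*((-99 + 120) - 451) - 573 = (3 + 0)*(21 - 451) - 573 = 3*(-430) - 573 = -1290 - 573 = -1863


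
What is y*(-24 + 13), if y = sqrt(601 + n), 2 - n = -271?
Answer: -11*sqrt(874) ≈ -325.20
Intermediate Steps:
n = 273 (n = 2 - 1*(-271) = 2 + 271 = 273)
y = sqrt(874) (y = sqrt(601 + 273) = sqrt(874) ≈ 29.563)
y*(-24 + 13) = sqrt(874)*(-24 + 13) = sqrt(874)*(-11) = -11*sqrt(874)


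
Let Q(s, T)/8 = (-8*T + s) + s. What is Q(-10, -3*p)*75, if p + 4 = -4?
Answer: -127200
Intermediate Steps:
p = -8 (p = -4 - 4 = -8)
Q(s, T) = -64*T + 16*s (Q(s, T) = 8*((-8*T + s) + s) = 8*((s - 8*T) + s) = 8*(-8*T + 2*s) = -64*T + 16*s)
Q(-10, -3*p)*75 = (-(-192)*(-8) + 16*(-10))*75 = (-64*24 - 160)*75 = (-1536 - 160)*75 = -1696*75 = -127200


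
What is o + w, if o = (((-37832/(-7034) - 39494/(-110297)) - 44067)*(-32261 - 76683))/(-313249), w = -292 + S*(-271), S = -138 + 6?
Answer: 222658163242038648/11046713141791 ≈ 20156.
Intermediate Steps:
S = -132
w = 35480 (w = -292 - 132*(-271) = -292 + 35772 = 35480)
o = -169279219028706032/11046713141791 (o = (((-37832*(-1/7034) - 39494*(-1/110297)) - 44067)*(-108944))*(-1/313249) = (((18916/3517 + 39494/110297) - 44067)*(-108944))*(-1/313249) = ((2225278450/387914549 - 44067)*(-108944))*(-1/313249) = -17092005152333/387914549*(-108944)*(-1/313249) = (169279219028706032/35264959)*(-1/313249) = -169279219028706032/11046713141791 ≈ -15324.)
o + w = -169279219028706032/11046713141791 + 35480 = 222658163242038648/11046713141791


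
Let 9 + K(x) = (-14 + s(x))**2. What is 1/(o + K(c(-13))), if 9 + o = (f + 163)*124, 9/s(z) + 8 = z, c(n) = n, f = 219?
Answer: 49/2330351 ≈ 2.1027e-5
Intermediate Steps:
s(z) = 9/(-8 + z)
K(x) = -9 + (-14 + 9/(-8 + x))**2
o = 47359 (o = -9 + (219 + 163)*124 = -9 + 382*124 = -9 + 47368 = 47359)
1/(o + K(c(-13))) = 1/(47359 + (-9 + (-121 + 14*(-13))**2/(-8 - 13)**2)) = 1/(47359 + (-9 + (-121 - 182)**2/(-21)**2)) = 1/(47359 + (-9 + (-303)**2*(1/441))) = 1/(47359 + (-9 + 91809*(1/441))) = 1/(47359 + (-9 + 10201/49)) = 1/(47359 + 9760/49) = 1/(2330351/49) = 49/2330351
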